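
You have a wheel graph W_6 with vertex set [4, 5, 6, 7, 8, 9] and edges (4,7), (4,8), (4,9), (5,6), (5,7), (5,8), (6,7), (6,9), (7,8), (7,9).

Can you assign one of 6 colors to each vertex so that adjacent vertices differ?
Yes, G is 6-colorable

A valid 6-coloring: color 1: [7]; color 2: [4, 6]; color 3: [5, 9]; color 4: [8].
(χ(G) = 4 ≤ 6.)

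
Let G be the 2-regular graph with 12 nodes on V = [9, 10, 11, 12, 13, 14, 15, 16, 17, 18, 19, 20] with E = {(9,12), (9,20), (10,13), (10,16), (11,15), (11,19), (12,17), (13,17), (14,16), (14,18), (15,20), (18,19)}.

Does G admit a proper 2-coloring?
Yes, G is 2-colorable

A valid 2-coloring: color 1: [11, 12, 13, 16, 18, 20]; color 2: [9, 10, 14, 15, 17, 19].
(χ(G) = 2 ≤ 2.)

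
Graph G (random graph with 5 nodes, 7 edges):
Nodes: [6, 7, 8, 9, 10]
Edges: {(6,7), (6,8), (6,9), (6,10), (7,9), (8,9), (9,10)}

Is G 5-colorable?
Yes, G is 5-colorable

A valid 5-coloring: color 1: [9]; color 2: [6]; color 3: [7, 8, 10].
(χ(G) = 3 ≤ 5.)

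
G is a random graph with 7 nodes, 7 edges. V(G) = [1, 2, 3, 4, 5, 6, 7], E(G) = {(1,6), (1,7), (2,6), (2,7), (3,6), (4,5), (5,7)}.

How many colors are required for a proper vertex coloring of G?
χ(G) = 2

Clique number ω(G) = 2 (lower bound: χ ≥ ω).
The graph is bipartite (no odd cycle), so 2 colors suffice: χ(G) = 2.
A valid 2-coloring: color 1: [4, 6, 7]; color 2: [1, 2, 3, 5].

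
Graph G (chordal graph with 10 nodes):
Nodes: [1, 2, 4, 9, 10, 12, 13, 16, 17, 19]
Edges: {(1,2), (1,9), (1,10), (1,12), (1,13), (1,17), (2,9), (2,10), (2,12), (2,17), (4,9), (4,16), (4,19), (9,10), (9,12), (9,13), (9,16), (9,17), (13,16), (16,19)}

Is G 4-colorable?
Yes, G is 4-colorable

A valid 4-coloring: color 1: [9, 19]; color 2: [1, 16]; color 3: [2, 4, 13]; color 4: [10, 12, 17].
(χ(G) = 4 ≤ 4.)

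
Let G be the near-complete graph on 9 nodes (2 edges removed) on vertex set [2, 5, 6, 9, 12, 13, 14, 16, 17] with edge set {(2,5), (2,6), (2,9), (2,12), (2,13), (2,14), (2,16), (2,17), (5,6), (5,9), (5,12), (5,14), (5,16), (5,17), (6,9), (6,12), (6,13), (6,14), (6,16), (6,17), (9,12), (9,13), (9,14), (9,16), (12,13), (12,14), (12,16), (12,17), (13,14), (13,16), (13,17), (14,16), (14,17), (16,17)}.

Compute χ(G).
χ(G) = 7

Clique number ω(G) = 7 (lower bound: χ ≥ ω).
The clique on [2, 6, 9, 12, 13, 14, 16] has size 7, forcing χ ≥ 7, and the coloring below uses 7 colors, so χ(G) = 7.
A valid 7-coloring: color 1: [2]; color 2: [12]; color 3: [14]; color 4: [6]; color 5: [16]; color 6: [9, 17]; color 7: [5, 13].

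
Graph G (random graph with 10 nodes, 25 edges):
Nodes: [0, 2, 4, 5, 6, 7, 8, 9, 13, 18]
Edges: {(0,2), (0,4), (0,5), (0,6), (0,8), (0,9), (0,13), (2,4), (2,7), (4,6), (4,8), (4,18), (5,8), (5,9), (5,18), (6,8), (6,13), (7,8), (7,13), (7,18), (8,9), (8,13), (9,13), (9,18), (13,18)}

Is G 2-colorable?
The clique on vertices [0, 5, 8, 9] has size 4 > 2, so it alone needs 4 colors.

No, G is not 2-colorable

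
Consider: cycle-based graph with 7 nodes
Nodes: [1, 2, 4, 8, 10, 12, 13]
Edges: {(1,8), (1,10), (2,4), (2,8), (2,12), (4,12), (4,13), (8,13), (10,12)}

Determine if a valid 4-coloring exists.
Yes, G is 4-colorable

A valid 4-coloring: color 1: [4, 8, 10]; color 2: [1, 2, 13]; color 3: [12].
(χ(G) = 3 ≤ 4.)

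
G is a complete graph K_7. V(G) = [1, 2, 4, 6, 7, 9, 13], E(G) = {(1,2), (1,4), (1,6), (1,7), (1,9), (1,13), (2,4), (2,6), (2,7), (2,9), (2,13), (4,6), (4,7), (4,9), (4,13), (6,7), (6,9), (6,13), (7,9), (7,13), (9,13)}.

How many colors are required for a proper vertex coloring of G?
Clique number ω(G) = 7 (lower bound: χ ≥ ω).
The clique on [1, 2, 4, 6, 7, 9, 13] has size 7, forcing χ ≥ 7, and the coloring below uses 7 colors, so χ(G) = 7.
A valid 7-coloring: color 1: [1]; color 2: [6]; color 3: [4]; color 4: [13]; color 5: [7]; color 6: [2]; color 7: [9].

χ(G) = 7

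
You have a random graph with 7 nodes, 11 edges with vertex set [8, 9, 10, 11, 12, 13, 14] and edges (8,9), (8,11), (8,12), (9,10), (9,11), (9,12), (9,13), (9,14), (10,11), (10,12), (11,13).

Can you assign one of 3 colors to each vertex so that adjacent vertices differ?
A valid 3-coloring: color 1: [9]; color 2: [11, 12, 14]; color 3: [8, 10, 13].
(χ(G) = 3 ≤ 3.)

Yes, G is 3-colorable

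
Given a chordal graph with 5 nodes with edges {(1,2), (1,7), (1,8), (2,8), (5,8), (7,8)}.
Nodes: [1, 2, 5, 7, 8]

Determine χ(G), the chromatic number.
χ(G) = 3

Clique number ω(G) = 3 (lower bound: χ ≥ ω).
The clique on [1, 2, 8] has size 3, forcing χ ≥ 3, and the coloring below uses 3 colors, so χ(G) = 3.
A valid 3-coloring: color 1: [8]; color 2: [1, 5]; color 3: [2, 7].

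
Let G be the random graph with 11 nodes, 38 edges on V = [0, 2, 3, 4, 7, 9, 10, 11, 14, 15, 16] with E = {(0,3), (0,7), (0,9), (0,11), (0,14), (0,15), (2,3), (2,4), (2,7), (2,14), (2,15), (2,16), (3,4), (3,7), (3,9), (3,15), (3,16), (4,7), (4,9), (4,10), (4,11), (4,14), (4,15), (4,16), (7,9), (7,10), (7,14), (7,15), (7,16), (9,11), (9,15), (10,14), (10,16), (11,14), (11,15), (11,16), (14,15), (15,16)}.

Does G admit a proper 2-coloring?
No, G is not 2-colorable

The clique on vertices [2, 3, 4, 7, 15, 16] has size 6 > 2, so it alone needs 6 colors.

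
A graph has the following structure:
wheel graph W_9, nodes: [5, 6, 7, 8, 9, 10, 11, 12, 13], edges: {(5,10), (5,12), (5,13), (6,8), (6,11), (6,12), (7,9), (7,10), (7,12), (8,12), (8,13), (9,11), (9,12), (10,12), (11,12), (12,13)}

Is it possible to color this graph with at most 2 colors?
No, G is not 2-colorable

The clique on vertices [5, 10, 12] has size 3 > 2, so it alone needs 3 colors.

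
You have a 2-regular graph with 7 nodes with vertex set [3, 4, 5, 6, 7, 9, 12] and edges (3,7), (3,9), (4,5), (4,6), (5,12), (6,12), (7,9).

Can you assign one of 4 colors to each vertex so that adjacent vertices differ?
A valid 4-coloring: color 1: [3, 4, 12]; color 2: [5, 6, 7]; color 3: [9].
(χ(G) = 3 ≤ 4.)

Yes, G is 4-colorable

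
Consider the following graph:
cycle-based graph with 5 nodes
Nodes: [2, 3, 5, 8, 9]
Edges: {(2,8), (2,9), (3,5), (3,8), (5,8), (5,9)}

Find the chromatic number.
χ(G) = 3

Clique number ω(G) = 3 (lower bound: χ ≥ ω).
The clique on [3, 5, 8] has size 3, forcing χ ≥ 3, and the coloring below uses 3 colors, so χ(G) = 3.
A valid 3-coloring: color 1: [2, 5]; color 2: [8, 9]; color 3: [3].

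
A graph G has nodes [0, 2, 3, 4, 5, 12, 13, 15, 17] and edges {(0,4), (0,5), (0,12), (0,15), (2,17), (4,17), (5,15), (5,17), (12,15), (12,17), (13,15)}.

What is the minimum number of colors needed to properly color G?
Clique number ω(G) = 3 (lower bound: χ ≥ ω).
The clique on [0, 12, 15] has size 3, forcing χ ≥ 3, and the coloring below uses 3 colors, so χ(G) = 3.
A valid 3-coloring: color 1: [0, 3, 13, 17]; color 2: [2, 4, 5, 12]; color 3: [15].

χ(G) = 3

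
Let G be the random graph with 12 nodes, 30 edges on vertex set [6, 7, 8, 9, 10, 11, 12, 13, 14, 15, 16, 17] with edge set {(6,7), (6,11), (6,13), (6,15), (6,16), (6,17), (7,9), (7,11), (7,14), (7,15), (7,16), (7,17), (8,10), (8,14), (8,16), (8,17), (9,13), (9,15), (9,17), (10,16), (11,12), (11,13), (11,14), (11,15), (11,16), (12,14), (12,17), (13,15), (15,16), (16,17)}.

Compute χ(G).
Clique number ω(G) = 5 (lower bound: χ ≥ ω).
The clique on [6, 7, 11, 15, 16] has size 5, forcing χ ≥ 5, and the coloring below uses 5 colors, so χ(G) = 5.
A valid 5-coloring: color 1: [13, 14, 16]; color 2: [7, 8, 12]; color 3: [10, 11, 17]; color 4: [6, 9]; color 5: [15].

χ(G) = 5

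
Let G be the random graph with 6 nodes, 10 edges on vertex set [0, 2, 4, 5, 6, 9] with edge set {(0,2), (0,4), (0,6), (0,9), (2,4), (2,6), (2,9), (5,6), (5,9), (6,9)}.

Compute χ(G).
χ(G) = 4

Clique number ω(G) = 4 (lower bound: χ ≥ ω).
The clique on [0, 2, 6, 9] has size 4, forcing χ ≥ 4, and the coloring below uses 4 colors, so χ(G) = 4.
A valid 4-coloring: color 1: [2, 5]; color 2: [0]; color 3: [4, 9]; color 4: [6].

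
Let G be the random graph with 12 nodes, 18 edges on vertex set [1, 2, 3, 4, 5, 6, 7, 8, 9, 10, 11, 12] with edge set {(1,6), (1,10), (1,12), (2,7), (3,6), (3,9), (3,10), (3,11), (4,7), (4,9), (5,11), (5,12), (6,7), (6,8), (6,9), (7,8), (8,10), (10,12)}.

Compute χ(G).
Clique number ω(G) = 3 (lower bound: χ ≥ ω).
The clique on [6, 7, 8] has size 3, forcing χ ≥ 3, and the coloring below uses 3 colors, so χ(G) = 3.
A valid 3-coloring: color 1: [2, 4, 5, 6, 10]; color 2: [7, 9, 11, 12]; color 3: [1, 3, 8].

χ(G) = 3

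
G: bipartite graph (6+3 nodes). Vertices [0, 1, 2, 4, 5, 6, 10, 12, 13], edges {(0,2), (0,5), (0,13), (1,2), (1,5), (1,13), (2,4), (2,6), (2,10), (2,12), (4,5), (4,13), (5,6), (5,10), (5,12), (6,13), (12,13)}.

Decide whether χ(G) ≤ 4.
A valid 4-coloring: color 1: [2, 5, 13]; color 2: [0, 1, 4, 6, 10, 12].
(χ(G) = 2 ≤ 4.)

Yes, G is 4-colorable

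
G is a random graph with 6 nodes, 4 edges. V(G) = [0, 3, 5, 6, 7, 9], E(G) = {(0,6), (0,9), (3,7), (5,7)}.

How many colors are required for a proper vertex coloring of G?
χ(G) = 2

Clique number ω(G) = 2 (lower bound: χ ≥ ω).
The graph is bipartite (no odd cycle), so 2 colors suffice: χ(G) = 2.
A valid 2-coloring: color 1: [0, 7]; color 2: [3, 5, 6, 9].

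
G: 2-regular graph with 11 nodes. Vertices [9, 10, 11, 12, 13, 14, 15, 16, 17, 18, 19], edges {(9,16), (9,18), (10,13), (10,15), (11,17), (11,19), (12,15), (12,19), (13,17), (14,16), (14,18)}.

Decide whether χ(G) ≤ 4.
A valid 4-coloring: color 1: [9, 10, 12, 14, 17]; color 2: [13, 15, 16, 18, 19]; color 3: [11].
(χ(G) = 3 ≤ 4.)

Yes, G is 4-colorable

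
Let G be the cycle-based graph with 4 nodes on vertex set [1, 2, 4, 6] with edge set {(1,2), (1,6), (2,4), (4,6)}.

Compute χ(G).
χ(G) = 2

Clique number ω(G) = 2 (lower bound: χ ≥ ω).
The graph is bipartite (no odd cycle), so 2 colors suffice: χ(G) = 2.
A valid 2-coloring: color 1: [2, 6]; color 2: [1, 4].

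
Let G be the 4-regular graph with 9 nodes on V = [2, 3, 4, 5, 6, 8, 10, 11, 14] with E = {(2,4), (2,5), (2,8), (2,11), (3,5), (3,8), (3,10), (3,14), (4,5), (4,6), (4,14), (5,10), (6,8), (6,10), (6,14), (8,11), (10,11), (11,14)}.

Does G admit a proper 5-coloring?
A valid 5-coloring: color 1: [3, 4, 11]; color 2: [2, 6]; color 3: [5, 8, 14]; color 4: [10].
(χ(G) = 4 ≤ 5.)

Yes, G is 5-colorable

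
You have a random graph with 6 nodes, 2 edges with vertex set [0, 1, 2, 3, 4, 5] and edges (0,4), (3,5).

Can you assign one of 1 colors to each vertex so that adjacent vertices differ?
No, G is not 1-colorable

Edge (0,4) forces its endpoints to differ, so 1 color is not enough.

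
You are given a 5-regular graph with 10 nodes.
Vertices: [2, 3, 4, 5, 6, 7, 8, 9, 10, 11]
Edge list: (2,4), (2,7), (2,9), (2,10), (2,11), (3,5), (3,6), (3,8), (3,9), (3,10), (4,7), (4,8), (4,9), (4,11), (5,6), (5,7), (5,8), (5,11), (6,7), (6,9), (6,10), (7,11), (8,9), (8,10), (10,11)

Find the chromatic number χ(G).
Clique number ω(G) = 4 (lower bound: χ ≥ ω).
The clique on [2, 4, 7, 11] has size 4, forcing χ ≥ 4, and the coloring below uses 4 colors, so χ(G) = 4.
A valid 4-coloring: color 1: [7, 9, 10]; color 2: [2, 6, 8]; color 3: [4, 5]; color 4: [3, 11].

χ(G) = 4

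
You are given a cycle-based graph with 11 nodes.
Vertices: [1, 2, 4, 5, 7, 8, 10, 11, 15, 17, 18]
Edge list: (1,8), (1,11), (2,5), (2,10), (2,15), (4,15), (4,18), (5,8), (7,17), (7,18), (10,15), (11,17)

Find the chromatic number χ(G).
Clique number ω(G) = 3 (lower bound: χ ≥ ω).
The clique on [2, 10, 15] has size 3, forcing χ ≥ 3, and the coloring below uses 3 colors, so χ(G) = 3.
A valid 3-coloring: color 1: [2, 4, 7, 8, 11]; color 2: [1, 5, 15, 17, 18]; color 3: [10].

χ(G) = 3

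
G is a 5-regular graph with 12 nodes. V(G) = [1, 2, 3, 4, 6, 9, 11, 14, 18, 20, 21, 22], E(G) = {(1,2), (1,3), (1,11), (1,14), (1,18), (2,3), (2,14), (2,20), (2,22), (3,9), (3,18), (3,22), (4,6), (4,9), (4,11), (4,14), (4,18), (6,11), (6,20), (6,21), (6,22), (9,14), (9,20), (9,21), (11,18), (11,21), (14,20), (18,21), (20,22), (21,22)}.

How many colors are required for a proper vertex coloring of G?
Clique number ω(G) = 3 (lower bound: χ ≥ ω).
Odd cycle [22, 20, 14, 1, 3] needs 3 colors (χ ≥ 3).
Vertex 2 is adjacent to every vertex of [1, 3, 14, 20, 22], which already need 3 colors among themselves, so 2 needs a new color (χ ≥ 4).
The coloring below uses 4 colors, so χ(G) = 4.
A valid 4-coloring: color 1: [2, 6, 9, 18]; color 2: [1, 4, 20, 21]; color 3: [11, 14, 22]; color 4: [3].

χ(G) = 4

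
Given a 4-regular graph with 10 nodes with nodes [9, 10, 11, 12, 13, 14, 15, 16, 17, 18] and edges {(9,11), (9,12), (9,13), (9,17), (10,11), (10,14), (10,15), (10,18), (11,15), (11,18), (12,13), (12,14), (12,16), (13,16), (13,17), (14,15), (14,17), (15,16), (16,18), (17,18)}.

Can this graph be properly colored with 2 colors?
The clique on vertices [9, 13, 17] has size 3 > 2, so it alone needs 3 colors.

No, G is not 2-colorable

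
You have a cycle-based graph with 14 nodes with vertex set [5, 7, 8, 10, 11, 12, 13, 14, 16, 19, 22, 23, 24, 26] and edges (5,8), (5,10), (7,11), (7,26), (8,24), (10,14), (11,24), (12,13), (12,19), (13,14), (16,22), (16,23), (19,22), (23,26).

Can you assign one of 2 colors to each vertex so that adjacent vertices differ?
A valid 2-coloring: color 1: [8, 10, 11, 13, 16, 19, 26]; color 2: [5, 7, 12, 14, 22, 23, 24].
(χ(G) = 2 ≤ 2.)

Yes, G is 2-colorable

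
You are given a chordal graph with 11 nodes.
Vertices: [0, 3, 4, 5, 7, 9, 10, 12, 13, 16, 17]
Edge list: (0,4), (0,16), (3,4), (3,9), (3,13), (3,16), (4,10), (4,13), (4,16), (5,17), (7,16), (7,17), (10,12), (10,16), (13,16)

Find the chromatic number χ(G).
Clique number ω(G) = 4 (lower bound: χ ≥ ω).
The clique on [3, 4, 13, 16] has size 4, forcing χ ≥ 4, and the coloring below uses 4 colors, so χ(G) = 4.
A valid 4-coloring: color 1: [9, 12, 16, 17]; color 2: [4, 5, 7]; color 3: [0, 3, 10]; color 4: [13].

χ(G) = 4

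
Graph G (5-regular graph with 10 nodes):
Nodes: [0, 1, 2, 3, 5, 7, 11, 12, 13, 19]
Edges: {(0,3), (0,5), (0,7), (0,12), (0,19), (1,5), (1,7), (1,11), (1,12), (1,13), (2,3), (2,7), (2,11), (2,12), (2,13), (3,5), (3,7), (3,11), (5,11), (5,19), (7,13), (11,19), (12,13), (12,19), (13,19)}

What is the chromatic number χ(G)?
χ(G) = 4

Clique number ω(G) = 3 (lower bound: χ ≥ ω).
Odd cycle [0, 5, 11, 2, 7] needs 3 colors (χ ≥ 3).
Vertex 3 is adjacent to every vertex of [0, 2, 5, 7, 11], which already need 3 colors among themselves, so 3 needs a new color (χ ≥ 4).
The coloring below uses 4 colors, so χ(G) = 4.
A valid 4-coloring: color 1: [1, 2, 19]; color 2: [3, 13]; color 3: [5, 7, 12]; color 4: [0, 11].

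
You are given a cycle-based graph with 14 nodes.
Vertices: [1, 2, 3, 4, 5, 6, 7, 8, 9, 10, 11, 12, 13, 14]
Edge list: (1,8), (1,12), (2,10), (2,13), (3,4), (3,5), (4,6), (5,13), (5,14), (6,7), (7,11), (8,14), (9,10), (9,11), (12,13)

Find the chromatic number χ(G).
χ(G) = 2

Clique number ω(G) = 2 (lower bound: χ ≥ ω).
The graph is bipartite (no odd cycle), so 2 colors suffice: χ(G) = 2.
A valid 2-coloring: color 1: [2, 4, 5, 7, 8, 9, 12]; color 2: [1, 3, 6, 10, 11, 13, 14].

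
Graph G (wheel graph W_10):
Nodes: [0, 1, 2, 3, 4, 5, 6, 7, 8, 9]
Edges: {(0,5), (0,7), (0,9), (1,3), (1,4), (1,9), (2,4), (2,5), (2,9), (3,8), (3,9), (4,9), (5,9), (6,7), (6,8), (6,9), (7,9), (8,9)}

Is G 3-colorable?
Odd cycle [5, 0, 7, 6, 8, 3, 1, 4, 2] needs 3 colors (χ ≥ 3).
Vertex 9 is adjacent to every vertex of [0, 1, 2, 3, 4, 5, 6, 7, 8], which already need 3 colors among themselves, so 9 needs a new color (χ ≥ 4).
Hence χ(G) ≥ 4 > 3, so no proper 3-coloring exists.

No, G is not 3-colorable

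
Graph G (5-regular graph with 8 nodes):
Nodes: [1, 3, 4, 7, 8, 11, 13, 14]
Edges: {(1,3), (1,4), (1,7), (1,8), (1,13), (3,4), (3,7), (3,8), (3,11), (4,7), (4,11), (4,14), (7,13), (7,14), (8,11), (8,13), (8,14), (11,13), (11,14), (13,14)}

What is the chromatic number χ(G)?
Clique number ω(G) = 4 (lower bound: χ ≥ ω).
The clique on [1, 3, 4, 7] has size 4, forcing χ ≥ 4, and the coloring below uses 4 colors, so χ(G) = 4.
A valid 4-coloring: color 1: [1, 14]; color 2: [3, 13]; color 3: [7, 11]; color 4: [4, 8].

χ(G) = 4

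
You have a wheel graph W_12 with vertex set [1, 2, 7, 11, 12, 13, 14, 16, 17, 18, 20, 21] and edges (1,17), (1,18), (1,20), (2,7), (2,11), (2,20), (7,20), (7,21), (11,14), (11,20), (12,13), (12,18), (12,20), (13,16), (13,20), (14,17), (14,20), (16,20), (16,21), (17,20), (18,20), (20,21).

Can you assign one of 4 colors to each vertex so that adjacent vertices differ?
A valid 4-coloring: color 1: [20]; color 2: [1, 7, 11, 12, 16]; color 3: [2, 13, 14, 18, 21]; color 4: [17].
(χ(G) = 4 ≤ 4.)

Yes, G is 4-colorable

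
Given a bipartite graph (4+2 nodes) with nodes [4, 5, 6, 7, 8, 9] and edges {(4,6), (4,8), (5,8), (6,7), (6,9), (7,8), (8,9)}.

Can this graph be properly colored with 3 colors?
A valid 3-coloring: color 1: [6, 8]; color 2: [4, 5, 7, 9].
(χ(G) = 2 ≤ 3.)

Yes, G is 3-colorable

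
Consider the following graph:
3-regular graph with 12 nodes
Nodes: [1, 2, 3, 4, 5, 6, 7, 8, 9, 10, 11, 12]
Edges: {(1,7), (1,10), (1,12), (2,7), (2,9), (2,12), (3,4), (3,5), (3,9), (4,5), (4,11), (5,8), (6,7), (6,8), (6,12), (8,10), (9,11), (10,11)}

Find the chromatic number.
χ(G) = 3

Clique number ω(G) = 3 (lower bound: χ ≥ ω).
The clique on [3, 4, 5] has size 3, forcing χ ≥ 3, and the coloring below uses 3 colors, so χ(G) = 3.
A valid 3-coloring: color 1: [1, 2, 5, 6, 11]; color 2: [3, 7, 8, 12]; color 3: [4, 9, 10].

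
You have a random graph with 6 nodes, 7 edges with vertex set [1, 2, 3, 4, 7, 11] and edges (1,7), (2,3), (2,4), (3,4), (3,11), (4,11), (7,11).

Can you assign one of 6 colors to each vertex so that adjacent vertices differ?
A valid 6-coloring: color 1: [1, 2, 11]; color 2: [3, 7]; color 3: [4].
(χ(G) = 3 ≤ 6.)

Yes, G is 6-colorable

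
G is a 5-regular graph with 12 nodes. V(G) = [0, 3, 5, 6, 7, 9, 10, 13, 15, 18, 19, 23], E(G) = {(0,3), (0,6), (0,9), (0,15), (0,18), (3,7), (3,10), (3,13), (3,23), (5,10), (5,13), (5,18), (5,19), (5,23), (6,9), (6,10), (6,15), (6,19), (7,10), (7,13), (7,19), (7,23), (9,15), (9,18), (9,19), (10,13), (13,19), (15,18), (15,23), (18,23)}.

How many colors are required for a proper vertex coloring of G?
χ(G) = 4

Clique number ω(G) = 4 (lower bound: χ ≥ ω).
The clique on [0, 9, 15, 18] has size 4, forcing χ ≥ 4, and the coloring below uses 4 colors, so χ(G) = 4.
A valid 4-coloring: color 1: [0, 10, 19, 23]; color 2: [5, 7, 15]; color 3: [6, 13, 18]; color 4: [3, 9].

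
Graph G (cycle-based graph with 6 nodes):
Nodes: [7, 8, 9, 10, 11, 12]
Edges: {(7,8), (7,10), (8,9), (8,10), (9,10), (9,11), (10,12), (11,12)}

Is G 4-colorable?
A valid 4-coloring: color 1: [10, 11]; color 2: [8, 12]; color 3: [7, 9].
(χ(G) = 3 ≤ 4.)

Yes, G is 4-colorable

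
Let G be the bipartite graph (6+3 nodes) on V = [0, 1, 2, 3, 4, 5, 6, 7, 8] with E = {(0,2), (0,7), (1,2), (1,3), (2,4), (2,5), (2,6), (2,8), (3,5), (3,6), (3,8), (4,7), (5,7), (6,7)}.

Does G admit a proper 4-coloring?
A valid 4-coloring: color 1: [2, 3, 7]; color 2: [0, 1, 4, 5, 6, 8].
(χ(G) = 2 ≤ 4.)

Yes, G is 4-colorable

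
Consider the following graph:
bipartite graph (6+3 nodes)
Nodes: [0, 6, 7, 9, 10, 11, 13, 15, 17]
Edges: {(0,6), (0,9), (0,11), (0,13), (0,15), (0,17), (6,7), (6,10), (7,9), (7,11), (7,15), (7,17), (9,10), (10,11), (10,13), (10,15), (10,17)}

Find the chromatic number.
Clique number ω(G) = 2 (lower bound: χ ≥ ω).
The graph is bipartite (no odd cycle), so 2 colors suffice: χ(G) = 2.
A valid 2-coloring: color 1: [0, 7, 10]; color 2: [6, 9, 11, 13, 15, 17].

χ(G) = 2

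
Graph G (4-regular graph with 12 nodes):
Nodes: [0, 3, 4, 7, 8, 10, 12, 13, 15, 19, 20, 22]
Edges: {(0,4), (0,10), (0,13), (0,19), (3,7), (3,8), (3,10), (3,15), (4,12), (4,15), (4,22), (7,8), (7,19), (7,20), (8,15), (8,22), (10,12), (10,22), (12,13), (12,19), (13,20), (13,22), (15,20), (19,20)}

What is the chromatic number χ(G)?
Clique number ω(G) = 3 (lower bound: χ ≥ ω).
The clique on [3, 7, 8] has size 3, forcing χ ≥ 3, and the coloring below uses 3 colors, so χ(G) = 3.
A valid 3-coloring: color 1: [0, 3, 12, 20, 22]; color 2: [4, 8, 10, 13, 19]; color 3: [7, 15].

χ(G) = 3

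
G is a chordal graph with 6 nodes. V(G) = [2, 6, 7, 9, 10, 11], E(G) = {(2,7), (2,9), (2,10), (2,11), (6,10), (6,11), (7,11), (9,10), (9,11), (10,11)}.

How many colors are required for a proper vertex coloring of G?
Clique number ω(G) = 4 (lower bound: χ ≥ ω).
The clique on [2, 9, 10, 11] has size 4, forcing χ ≥ 4, and the coloring below uses 4 colors, so χ(G) = 4.
A valid 4-coloring: color 1: [11]; color 2: [2, 6]; color 3: [7, 10]; color 4: [9].

χ(G) = 4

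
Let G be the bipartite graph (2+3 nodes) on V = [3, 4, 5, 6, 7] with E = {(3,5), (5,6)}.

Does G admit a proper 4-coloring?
Yes, G is 4-colorable

A valid 4-coloring: color 1: [4, 5, 7]; color 2: [3, 6].
(χ(G) = 2 ≤ 4.)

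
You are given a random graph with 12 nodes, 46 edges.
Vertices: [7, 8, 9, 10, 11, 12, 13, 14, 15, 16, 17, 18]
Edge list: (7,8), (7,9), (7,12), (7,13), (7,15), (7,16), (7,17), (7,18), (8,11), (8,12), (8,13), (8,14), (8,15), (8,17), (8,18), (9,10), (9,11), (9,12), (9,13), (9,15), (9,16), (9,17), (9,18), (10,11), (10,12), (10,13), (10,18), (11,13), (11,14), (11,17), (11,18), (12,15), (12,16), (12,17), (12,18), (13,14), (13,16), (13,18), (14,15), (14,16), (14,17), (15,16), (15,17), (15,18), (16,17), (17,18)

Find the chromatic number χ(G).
χ(G) = 6

Clique number ω(G) = 6 (lower bound: χ ≥ ω).
The clique on [7, 8, 12, 15, 17, 18] has size 6, forcing χ ≥ 6, and the coloring below uses 6 colors, so χ(G) = 6.
A valid 6-coloring: color 1: [16, 18]; color 2: [10, 17]; color 3: [8, 9]; color 4: [11, 15]; color 5: [7, 14]; color 6: [12, 13].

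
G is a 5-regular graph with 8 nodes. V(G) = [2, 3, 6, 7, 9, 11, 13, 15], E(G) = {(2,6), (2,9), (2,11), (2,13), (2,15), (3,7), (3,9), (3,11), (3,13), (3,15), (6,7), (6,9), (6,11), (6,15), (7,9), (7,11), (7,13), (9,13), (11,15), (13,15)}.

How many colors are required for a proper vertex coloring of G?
χ(G) = 4

Clique number ω(G) = 4 (lower bound: χ ≥ ω).
The clique on [2, 6, 11, 15] has size 4, forcing χ ≥ 4, and the coloring below uses 4 colors, so χ(G) = 4.
A valid 4-coloring: color 1: [6, 13]; color 2: [2, 3]; color 3: [7, 15]; color 4: [9, 11].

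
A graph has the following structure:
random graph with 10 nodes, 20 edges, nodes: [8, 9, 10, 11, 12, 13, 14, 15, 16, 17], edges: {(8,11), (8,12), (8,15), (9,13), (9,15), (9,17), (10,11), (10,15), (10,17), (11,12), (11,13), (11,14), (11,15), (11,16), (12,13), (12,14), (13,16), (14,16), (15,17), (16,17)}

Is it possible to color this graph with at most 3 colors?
No, G is not 3-colorable

Suppose a proper 3-coloring c exists. The clique [8, 11, 12] takes 3 distinct colors; by symmetry let c(8) = 1, c(11) = 2, c(12) = 3.
- Vertex 15: neighbors [8, 11] already have colors [1, 2] ⇒ c(15) = 3.
- Vertex 13: neighbors [11, 12] already have colors [2, 3] ⇒ c(13) = 1.
- Vertex 16: neighbors [13, 11] already have colors [1, 2] ⇒ c(16) = 3.
- Vertex 9: neighbors [13, 15] already have colors [1, 3] ⇒ c(9) = 2.
- Vertex 10: neighbors [11, 15] already have colors [2, 3] ⇒ c(10) = 1.
- Vertex 17: neighbors [10, 9, 15] already have colors [1, 2, 3] — all 3 colors blocked. Contradiction.
The forced assignments end in a contradiction, so G has no proper 3-coloring (χ ≥ 4).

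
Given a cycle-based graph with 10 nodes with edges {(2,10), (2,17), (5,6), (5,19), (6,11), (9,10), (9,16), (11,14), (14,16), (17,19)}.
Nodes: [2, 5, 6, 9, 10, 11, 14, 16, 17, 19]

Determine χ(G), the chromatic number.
χ(G) = 2

Clique number ω(G) = 2 (lower bound: χ ≥ ω).
The graph is bipartite (no odd cycle), so 2 colors suffice: χ(G) = 2.
A valid 2-coloring: color 1: [5, 10, 11, 16, 17]; color 2: [2, 6, 9, 14, 19].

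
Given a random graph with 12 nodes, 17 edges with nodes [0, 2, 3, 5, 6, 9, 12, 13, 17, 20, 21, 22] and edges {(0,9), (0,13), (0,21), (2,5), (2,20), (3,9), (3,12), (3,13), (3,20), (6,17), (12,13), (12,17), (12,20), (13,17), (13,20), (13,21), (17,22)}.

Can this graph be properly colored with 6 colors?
Yes, G is 6-colorable

A valid 6-coloring: color 1: [2, 6, 9, 13, 22]; color 2: [0, 5, 12]; color 3: [3, 17, 21]; color 4: [20].
(χ(G) = 4 ≤ 6.)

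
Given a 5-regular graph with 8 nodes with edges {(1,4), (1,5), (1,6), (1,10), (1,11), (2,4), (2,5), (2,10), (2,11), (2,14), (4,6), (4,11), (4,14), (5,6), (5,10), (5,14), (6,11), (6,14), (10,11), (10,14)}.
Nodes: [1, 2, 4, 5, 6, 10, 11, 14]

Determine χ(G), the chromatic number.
χ(G) = 4

Clique number ω(G) = 4 (lower bound: χ ≥ ω).
The clique on [1, 4, 6, 11] has size 4, forcing χ ≥ 4, and the coloring below uses 4 colors, so χ(G) = 4.
A valid 4-coloring: color 1: [4, 10]; color 2: [2, 6]; color 3: [1, 14]; color 4: [5, 11].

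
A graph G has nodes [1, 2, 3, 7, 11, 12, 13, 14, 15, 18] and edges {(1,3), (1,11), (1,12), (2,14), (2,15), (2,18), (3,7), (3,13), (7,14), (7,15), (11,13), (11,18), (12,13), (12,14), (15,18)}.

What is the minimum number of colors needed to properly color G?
Clique number ω(G) = 3 (lower bound: χ ≥ ω).
The clique on [2, 15, 18] has size 3, forcing χ ≥ 3, and the coloring below uses 3 colors, so χ(G) = 3.
A valid 3-coloring: color 1: [1, 7, 13, 18]; color 2: [2, 3, 11, 12]; color 3: [14, 15].

χ(G) = 3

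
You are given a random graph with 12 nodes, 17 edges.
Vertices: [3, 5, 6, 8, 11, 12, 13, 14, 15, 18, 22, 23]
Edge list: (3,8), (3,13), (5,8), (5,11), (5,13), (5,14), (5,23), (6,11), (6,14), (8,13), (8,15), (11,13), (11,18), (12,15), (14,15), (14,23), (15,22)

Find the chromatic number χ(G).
χ(G) = 3

Clique number ω(G) = 3 (lower bound: χ ≥ ω).
The clique on [3, 8, 13] has size 3, forcing χ ≥ 3, and the coloring below uses 3 colors, so χ(G) = 3.
A valid 3-coloring: color 1: [3, 5, 6, 15, 18]; color 2: [8, 11, 12, 14, 22]; color 3: [13, 23].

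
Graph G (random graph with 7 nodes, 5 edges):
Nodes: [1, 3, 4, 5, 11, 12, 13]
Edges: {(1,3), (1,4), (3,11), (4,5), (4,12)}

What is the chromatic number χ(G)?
Clique number ω(G) = 2 (lower bound: χ ≥ ω).
The graph is bipartite (no odd cycle), so 2 colors suffice: χ(G) = 2.
A valid 2-coloring: color 1: [3, 4, 13]; color 2: [1, 5, 11, 12].

χ(G) = 2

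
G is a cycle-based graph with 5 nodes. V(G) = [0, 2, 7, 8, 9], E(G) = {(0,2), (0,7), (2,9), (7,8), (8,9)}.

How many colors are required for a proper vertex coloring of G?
Clique number ω(G) = 2 (lower bound: χ ≥ ω).
Odd cycle [2, 0, 7, 8, 9] needs 3 colors (χ ≥ 3).
The coloring below uses 3 colors, so χ(G) = 3.
A valid 3-coloring: color 1: [2, 8]; color 2: [0, 9]; color 3: [7].

χ(G) = 3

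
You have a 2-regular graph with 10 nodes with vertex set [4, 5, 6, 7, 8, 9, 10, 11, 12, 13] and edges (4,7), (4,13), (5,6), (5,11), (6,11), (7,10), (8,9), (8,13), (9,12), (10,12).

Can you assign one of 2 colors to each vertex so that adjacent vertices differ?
The clique on vertices [5, 6, 11] has size 3 > 2, so it alone needs 3 colors.

No, G is not 2-colorable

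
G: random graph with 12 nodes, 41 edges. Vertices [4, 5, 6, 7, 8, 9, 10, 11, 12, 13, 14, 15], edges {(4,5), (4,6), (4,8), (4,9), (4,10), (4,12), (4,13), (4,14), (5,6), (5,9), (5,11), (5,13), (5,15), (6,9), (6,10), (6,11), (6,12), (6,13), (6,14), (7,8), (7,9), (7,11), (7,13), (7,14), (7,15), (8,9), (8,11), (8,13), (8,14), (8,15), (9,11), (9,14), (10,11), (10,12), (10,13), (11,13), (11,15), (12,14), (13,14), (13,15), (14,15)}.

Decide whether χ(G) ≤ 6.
A valid 6-coloring: color 1: [9, 12, 13]; color 2: [6, 7]; color 3: [4, 11]; color 4: [5, 10, 14]; color 5: [8]; color 6: [15].
(χ(G) = 5 ≤ 6.)

Yes, G is 6-colorable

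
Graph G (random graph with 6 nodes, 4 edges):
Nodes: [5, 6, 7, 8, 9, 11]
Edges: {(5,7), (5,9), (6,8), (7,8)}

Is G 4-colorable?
Yes, G is 4-colorable

A valid 4-coloring: color 1: [5, 8, 11]; color 2: [6, 7, 9].
(χ(G) = 2 ≤ 4.)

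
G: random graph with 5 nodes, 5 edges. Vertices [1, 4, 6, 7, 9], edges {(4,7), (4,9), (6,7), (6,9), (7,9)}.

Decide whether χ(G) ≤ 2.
No, G is not 2-colorable

The clique on vertices [4, 7, 9] has size 3 > 2, so it alone needs 3 colors.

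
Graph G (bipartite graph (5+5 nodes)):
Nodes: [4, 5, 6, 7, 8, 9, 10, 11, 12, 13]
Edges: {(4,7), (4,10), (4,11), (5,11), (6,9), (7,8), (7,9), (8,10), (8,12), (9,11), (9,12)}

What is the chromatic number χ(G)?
χ(G) = 2

Clique number ω(G) = 2 (lower bound: χ ≥ ω).
The graph is bipartite (no odd cycle), so 2 colors suffice: χ(G) = 2.
A valid 2-coloring: color 1: [4, 5, 8, 9, 13]; color 2: [6, 7, 10, 11, 12].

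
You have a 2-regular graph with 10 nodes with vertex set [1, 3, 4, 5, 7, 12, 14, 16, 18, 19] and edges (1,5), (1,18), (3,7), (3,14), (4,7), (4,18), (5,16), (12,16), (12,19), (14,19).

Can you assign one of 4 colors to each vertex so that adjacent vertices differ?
A valid 4-coloring: color 1: [1, 3, 4, 16, 19]; color 2: [5, 7, 12, 14, 18].
(χ(G) = 2 ≤ 4.)

Yes, G is 4-colorable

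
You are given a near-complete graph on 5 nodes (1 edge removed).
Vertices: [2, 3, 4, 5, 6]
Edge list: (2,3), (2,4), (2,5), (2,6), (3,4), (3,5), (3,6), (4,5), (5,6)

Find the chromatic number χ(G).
Clique number ω(G) = 4 (lower bound: χ ≥ ω).
The clique on [2, 3, 4, 5] has size 4, forcing χ ≥ 4, and the coloring below uses 4 colors, so χ(G) = 4.
A valid 4-coloring: color 1: [2]; color 2: [3]; color 3: [5]; color 4: [4, 6].

χ(G) = 4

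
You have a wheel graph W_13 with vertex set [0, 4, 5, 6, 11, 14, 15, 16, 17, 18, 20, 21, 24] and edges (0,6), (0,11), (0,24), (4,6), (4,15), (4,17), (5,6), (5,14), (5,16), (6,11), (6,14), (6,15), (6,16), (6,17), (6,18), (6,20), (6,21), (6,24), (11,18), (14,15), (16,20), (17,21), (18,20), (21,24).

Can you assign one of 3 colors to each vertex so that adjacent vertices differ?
A valid 3-coloring: color 1: [6]; color 2: [0, 4, 14, 16, 18, 21]; color 3: [5, 11, 15, 17, 20, 24].
(χ(G) = 3 ≤ 3.)

Yes, G is 3-colorable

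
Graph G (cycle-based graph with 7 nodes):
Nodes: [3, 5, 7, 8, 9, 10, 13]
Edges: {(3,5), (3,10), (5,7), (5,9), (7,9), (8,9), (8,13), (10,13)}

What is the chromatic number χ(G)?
Clique number ω(G) = 3 (lower bound: χ ≥ ω).
The clique on [5, 7, 9] has size 3, forcing χ ≥ 3, and the coloring below uses 3 colors, so χ(G) = 3.
A valid 3-coloring: color 1: [5, 8, 10]; color 2: [3, 9, 13]; color 3: [7].

χ(G) = 3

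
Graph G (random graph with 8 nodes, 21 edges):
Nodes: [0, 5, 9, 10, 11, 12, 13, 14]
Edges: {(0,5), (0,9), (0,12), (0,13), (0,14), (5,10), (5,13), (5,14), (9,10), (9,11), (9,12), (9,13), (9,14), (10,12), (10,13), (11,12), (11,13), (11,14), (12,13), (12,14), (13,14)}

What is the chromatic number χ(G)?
χ(G) = 5

Clique number ω(G) = 5 (lower bound: χ ≥ ω).
The clique on [0, 9, 12, 13, 14] has size 5, forcing χ ≥ 5, and the coloring below uses 5 colors, so χ(G) = 5.
A valid 5-coloring: color 1: [13]; color 2: [10, 14]; color 3: [5, 12]; color 4: [9]; color 5: [0, 11].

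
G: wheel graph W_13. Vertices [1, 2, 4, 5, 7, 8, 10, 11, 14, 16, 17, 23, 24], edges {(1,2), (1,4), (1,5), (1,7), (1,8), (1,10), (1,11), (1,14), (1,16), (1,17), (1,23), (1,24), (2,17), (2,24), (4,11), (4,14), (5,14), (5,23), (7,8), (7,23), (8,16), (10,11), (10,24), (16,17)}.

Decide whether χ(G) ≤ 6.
Yes, G is 6-colorable

A valid 6-coloring: color 1: [1]; color 2: [2, 4, 5, 7, 10, 16]; color 3: [8, 11, 14, 17, 23, 24].
(χ(G) = 3 ≤ 6.)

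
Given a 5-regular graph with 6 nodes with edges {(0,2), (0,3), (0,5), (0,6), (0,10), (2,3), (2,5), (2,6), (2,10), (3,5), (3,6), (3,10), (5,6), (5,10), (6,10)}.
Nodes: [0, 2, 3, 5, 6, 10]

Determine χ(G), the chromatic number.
Clique number ω(G) = 6 (lower bound: χ ≥ ω).
The clique on [0, 2, 3, 5, 6, 10] has size 6, forcing χ ≥ 6, and the coloring below uses 6 colors, so χ(G) = 6.
A valid 6-coloring: color 1: [2]; color 2: [3]; color 3: [6]; color 4: [10]; color 5: [0]; color 6: [5].

χ(G) = 6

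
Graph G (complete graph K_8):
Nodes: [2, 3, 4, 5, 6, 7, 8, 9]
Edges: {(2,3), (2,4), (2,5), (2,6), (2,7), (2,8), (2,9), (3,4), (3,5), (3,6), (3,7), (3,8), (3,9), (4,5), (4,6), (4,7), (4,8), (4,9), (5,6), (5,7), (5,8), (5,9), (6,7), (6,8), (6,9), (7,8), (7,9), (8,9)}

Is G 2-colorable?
The clique on vertices [2, 3, 4, 5, 6, 7, 8, 9] has size 8 > 2, so it alone needs 8 colors.

No, G is not 2-colorable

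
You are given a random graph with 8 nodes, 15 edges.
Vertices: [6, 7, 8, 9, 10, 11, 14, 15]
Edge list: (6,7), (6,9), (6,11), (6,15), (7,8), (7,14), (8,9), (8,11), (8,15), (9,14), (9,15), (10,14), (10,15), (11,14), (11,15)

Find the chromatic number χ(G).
Clique number ω(G) = 3 (lower bound: χ ≥ ω).
The clique on [8, 9, 15] has size 3, forcing χ ≥ 3, and the coloring below uses 3 colors, so χ(G) = 3.
A valid 3-coloring: color 1: [14, 15]; color 2: [7, 9, 10, 11]; color 3: [6, 8].

χ(G) = 3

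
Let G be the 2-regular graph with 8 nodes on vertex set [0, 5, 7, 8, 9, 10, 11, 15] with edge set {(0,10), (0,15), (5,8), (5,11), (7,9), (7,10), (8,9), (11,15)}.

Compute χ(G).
χ(G) = 2

Clique number ω(G) = 2 (lower bound: χ ≥ ω).
The graph is bipartite (no odd cycle), so 2 colors suffice: χ(G) = 2.
A valid 2-coloring: color 1: [0, 7, 8, 11]; color 2: [5, 9, 10, 15].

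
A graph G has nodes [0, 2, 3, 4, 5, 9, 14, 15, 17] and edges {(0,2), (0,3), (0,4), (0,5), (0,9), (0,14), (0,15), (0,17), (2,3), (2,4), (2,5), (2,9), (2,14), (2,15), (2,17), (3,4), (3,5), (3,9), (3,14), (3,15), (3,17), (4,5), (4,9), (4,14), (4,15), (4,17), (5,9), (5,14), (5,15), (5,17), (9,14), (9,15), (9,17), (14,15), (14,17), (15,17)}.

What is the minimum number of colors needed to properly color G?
χ(G) = 9

Clique number ω(G) = 9 (lower bound: χ ≥ ω).
The clique on [0, 2, 3, 4, 5, 9, 14, 15, 17] has size 9, forcing χ ≥ 9, and the coloring below uses 9 colors, so χ(G) = 9.
A valid 9-coloring: color 1: [15]; color 2: [17]; color 3: [3]; color 4: [4]; color 5: [14]; color 6: [5]; color 7: [0]; color 8: [9]; color 9: [2].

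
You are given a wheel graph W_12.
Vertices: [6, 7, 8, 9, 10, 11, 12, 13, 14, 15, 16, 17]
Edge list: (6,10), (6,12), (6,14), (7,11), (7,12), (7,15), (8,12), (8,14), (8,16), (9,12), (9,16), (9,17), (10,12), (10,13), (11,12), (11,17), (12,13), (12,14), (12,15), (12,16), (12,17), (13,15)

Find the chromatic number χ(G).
Clique number ω(G) = 3 (lower bound: χ ≥ ω).
Odd cycle [7, 15, 13, 10, 6, 14, 8, 16, 9, 17, 11] needs 3 colors (χ ≥ 3).
Vertex 12 is adjacent to every vertex of [6, 7, 8, 9, 10, 11, 13, 14, 15, 16, 17], which already need 3 colors among themselves, so 12 needs a new color (χ ≥ 4).
The coloring below uses 4 colors, so χ(G) = 4.
A valid 4-coloring: color 1: [12]; color 2: [6, 7, 8, 13, 17]; color 3: [10, 11, 14, 15, 16]; color 4: [9].

χ(G) = 4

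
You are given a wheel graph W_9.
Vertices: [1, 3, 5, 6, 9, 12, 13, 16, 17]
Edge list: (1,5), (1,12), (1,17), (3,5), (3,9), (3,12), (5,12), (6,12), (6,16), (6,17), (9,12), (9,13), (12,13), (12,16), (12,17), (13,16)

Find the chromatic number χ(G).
χ(G) = 3

Clique number ω(G) = 3 (lower bound: χ ≥ ω).
The clique on [1, 12, 17] has size 3, forcing χ ≥ 3, and the coloring below uses 3 colors, so χ(G) = 3.
A valid 3-coloring: color 1: [12]; color 2: [5, 9, 16, 17]; color 3: [1, 3, 6, 13].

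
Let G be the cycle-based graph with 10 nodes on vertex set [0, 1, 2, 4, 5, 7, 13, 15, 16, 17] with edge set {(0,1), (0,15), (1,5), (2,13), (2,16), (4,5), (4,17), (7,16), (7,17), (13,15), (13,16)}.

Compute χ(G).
χ(G) = 3

Clique number ω(G) = 3 (lower bound: χ ≥ ω).
The clique on [2, 13, 16] has size 3, forcing χ ≥ 3, and the coloring below uses 3 colors, so χ(G) = 3.
A valid 3-coloring: color 1: [1, 4, 7, 13]; color 2: [0, 5, 16, 17]; color 3: [2, 15].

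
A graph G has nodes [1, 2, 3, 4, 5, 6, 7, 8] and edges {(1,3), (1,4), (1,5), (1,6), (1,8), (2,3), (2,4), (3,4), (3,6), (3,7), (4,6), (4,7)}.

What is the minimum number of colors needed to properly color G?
χ(G) = 4

Clique number ω(G) = 4 (lower bound: χ ≥ ω).
The clique on [1, 3, 4, 6] has size 4, forcing χ ≥ 4, and the coloring below uses 4 colors, so χ(G) = 4.
A valid 4-coloring: color 1: [4, 5, 8]; color 2: [3]; color 3: [1, 2, 7]; color 4: [6].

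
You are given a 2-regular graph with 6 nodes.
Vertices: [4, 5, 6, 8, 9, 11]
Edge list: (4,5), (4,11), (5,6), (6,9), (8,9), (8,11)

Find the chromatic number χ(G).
χ(G) = 2

Clique number ω(G) = 2 (lower bound: χ ≥ ω).
The graph is bipartite (no odd cycle), so 2 colors suffice: χ(G) = 2.
A valid 2-coloring: color 1: [5, 9, 11]; color 2: [4, 6, 8].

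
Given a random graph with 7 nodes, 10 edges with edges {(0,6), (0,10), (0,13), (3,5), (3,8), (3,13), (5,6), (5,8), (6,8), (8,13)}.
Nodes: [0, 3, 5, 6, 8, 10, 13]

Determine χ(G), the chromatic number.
χ(G) = 3

Clique number ω(G) = 3 (lower bound: χ ≥ ω).
The clique on [3, 8, 13] has size 3, forcing χ ≥ 3, and the coloring below uses 3 colors, so χ(G) = 3.
A valid 3-coloring: color 1: [0, 8]; color 2: [3, 6, 10]; color 3: [5, 13].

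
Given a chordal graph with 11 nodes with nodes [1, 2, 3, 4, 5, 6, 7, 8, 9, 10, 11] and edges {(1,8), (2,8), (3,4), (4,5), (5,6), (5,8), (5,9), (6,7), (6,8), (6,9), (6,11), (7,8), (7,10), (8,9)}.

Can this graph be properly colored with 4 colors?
Yes, G is 4-colorable

A valid 4-coloring: color 1: [4, 8, 10, 11]; color 2: [1, 2, 3, 6]; color 3: [5, 7]; color 4: [9].
(χ(G) = 4 ≤ 4.)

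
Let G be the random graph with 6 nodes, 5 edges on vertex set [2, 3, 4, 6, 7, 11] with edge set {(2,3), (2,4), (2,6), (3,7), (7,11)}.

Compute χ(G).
χ(G) = 2

Clique number ω(G) = 2 (lower bound: χ ≥ ω).
The graph is bipartite (no odd cycle), so 2 colors suffice: χ(G) = 2.
A valid 2-coloring: color 1: [2, 7]; color 2: [3, 4, 6, 11].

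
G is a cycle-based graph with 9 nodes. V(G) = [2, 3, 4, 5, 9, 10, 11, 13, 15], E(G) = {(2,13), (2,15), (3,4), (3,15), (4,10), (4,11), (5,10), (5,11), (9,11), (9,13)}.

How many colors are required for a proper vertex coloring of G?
χ(G) = 3

Clique number ω(G) = 2 (lower bound: χ ≥ ω).
Odd cycle [15, 2, 13, 9, 11, 4, 3] needs 3 colors (χ ≥ 3).
The coloring below uses 3 colors, so χ(G) = 3.
A valid 3-coloring: color 1: [4, 5, 13, 15]; color 2: [2, 3, 10, 11]; color 3: [9].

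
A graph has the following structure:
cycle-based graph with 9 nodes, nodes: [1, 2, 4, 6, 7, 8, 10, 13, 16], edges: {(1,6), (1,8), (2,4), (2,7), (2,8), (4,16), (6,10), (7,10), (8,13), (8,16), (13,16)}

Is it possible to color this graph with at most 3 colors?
A valid 3-coloring: color 1: [4, 6, 7, 8]; color 2: [1, 2, 10, 16]; color 3: [13].
(χ(G) = 3 ≤ 3.)

Yes, G is 3-colorable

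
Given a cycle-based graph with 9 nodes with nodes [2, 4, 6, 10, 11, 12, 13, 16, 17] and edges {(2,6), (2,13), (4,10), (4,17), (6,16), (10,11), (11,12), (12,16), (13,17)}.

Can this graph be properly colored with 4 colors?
Yes, G is 4-colorable

A valid 4-coloring: color 1: [2, 11, 16, 17]; color 2: [6, 10, 12, 13]; color 3: [4].
(χ(G) = 3 ≤ 4.)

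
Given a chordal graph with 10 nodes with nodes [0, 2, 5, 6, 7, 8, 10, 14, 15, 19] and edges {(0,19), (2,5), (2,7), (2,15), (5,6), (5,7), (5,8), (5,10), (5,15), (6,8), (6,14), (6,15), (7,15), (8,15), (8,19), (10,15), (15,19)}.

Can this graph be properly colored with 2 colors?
The clique on vertices [5, 6, 8, 15] has size 4 > 2, so it alone needs 4 colors.

No, G is not 2-colorable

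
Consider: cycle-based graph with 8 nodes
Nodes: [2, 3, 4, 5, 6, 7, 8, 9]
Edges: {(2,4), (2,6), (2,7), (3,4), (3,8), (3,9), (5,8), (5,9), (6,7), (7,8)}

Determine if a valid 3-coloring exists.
A valid 3-coloring: color 1: [3, 5, 7]; color 2: [2, 8, 9]; color 3: [4, 6].
(χ(G) = 3 ≤ 3.)

Yes, G is 3-colorable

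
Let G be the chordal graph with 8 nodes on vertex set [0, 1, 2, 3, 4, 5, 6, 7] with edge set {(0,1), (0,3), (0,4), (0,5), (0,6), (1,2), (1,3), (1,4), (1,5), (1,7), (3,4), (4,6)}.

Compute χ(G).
χ(G) = 4

Clique number ω(G) = 4 (lower bound: χ ≥ ω).
The clique on [0, 1, 3, 4] has size 4, forcing χ ≥ 4, and the coloring below uses 4 colors, so χ(G) = 4.
A valid 4-coloring: color 1: [1, 6]; color 2: [0, 2, 7]; color 3: [4, 5]; color 4: [3].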